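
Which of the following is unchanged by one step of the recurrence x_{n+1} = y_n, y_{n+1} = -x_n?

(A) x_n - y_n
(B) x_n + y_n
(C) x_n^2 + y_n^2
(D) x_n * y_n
C

For the recurrence x_{n+1} = y_n, y_{n+1} = -x_n:

x_{n+1}^2 + y_{n+1}^2 = y_n^2 + (-x_n)^2 = x_n^2 + y_n^2
The sum of squares is conserved (like energy in a harmonic oscillator).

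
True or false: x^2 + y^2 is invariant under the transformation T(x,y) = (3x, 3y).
False

Substitute T(x,y) = (3x, 3y) into the expression and compare with the original.

Original: x^2 + y^2
After applying T: (3x)^2 + (3y)^2 = 9x^2 + 9y^2

This differs from the original x^2 + y^2 (difference: 8x^2 + 8y^2), so the expression is NOT invariant.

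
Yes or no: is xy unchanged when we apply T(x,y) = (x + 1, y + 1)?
No

Substitute T(x,y) = (x + 1, y + 1) into the expression and compare with the original.

Original: xy
After applying T: (x + 1)(y + 1) = xy + x + y + 1

This differs from the original xy (difference: x + y + 1), so the expression is NOT invariant.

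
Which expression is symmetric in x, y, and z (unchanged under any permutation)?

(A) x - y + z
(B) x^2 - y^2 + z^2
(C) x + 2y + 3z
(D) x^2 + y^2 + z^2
D

A symmetric expression is unchanged when the variables are permuted; here the transformation to test is the swap (x, y) -> (y, x).
A symmetric expression must survive every permutation; the single swap x <-> y already eliminates the distractors, and the keyed expression is also unchanged by x <-> z and y <-> z (each variable enters it in exactly the same way).
Substitute the transformed coordinates into each option and compare with the original:
(A) x - y + z  ->  (y) - (x) + z = -x + y + z   [differs from x - y + z: not invariant]
(B) x^2 - y^2 + z^2  ->  (y)^2 - (x)^2 + z^2 = -x^2 + y^2 + z^2   [differs from x^2 - y^2 + z^2: not invariant]
(C) x + 2y + 3z  ->  (y) + 2(x) + 3z = 2x + y + 3z   [differs from x + 2y + 3z: not invariant]
(D) x^2 + y^2 + z^2  ->  (y)^2 + (x)^2 + z^2 = x^2 + y^2 + z^2   [equals x^2 + y^2 + z^2: invariant]

Only option (D), x^2 + y^2 + z^2, is unchanged by the transformation.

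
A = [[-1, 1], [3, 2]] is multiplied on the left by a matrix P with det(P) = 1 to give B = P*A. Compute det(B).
-5

By the multiplicative property of determinants, det(B) = det(P*A) = det(P) * det(A) = det(A),
so the determinant is invariant under multiplication by any determinant-1 matrix; we just need det(A).

det(A) = (-1)(2) - (1)(3) = -2 - 3 = -5

Therefore det(B) = 1 * (-5) = -5.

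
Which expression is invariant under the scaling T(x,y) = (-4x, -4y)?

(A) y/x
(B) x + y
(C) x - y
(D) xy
A

Under the uniform scaling T(x,y) = (-4x, -4y):
Substitute the transformed coordinates into each option and compare with the original:
(A) y/x  ->  (-4y)/(-4x) = y/x   [equals y/x: invariant]
(B) x + y  ->  (-4x) + (-4y) = -4x - 4y   [differs from x + y: not invariant]
(C) x - y  ->  (-4x) - (-4y) = -4x + 4y   [differs from x - y: not invariant]
(D) xy  ->  (-4x)(-4y) = 16xy   [differs from xy: not invariant]

Only option (A), y/x, is unchanged by the transformation.
The common factor -4 cancels in a ratio of coordinates, while sums, products and sums of squares pick up factors of -4 or 16.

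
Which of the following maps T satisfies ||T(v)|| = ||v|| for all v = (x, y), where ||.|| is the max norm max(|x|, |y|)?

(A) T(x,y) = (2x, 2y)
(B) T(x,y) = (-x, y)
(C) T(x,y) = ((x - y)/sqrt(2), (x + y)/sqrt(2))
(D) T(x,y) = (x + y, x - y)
B

A transformation preserves a norm if ||T(v)|| = ||v|| for every v; a single vector where the norm changes rules an option out.

(A) T(x,y) = (2x, 2y): v = (1, 0) has norm max(|1|, |0|) = 1, but T(v) = (2, 0) has norm 2 -- not preserved.
(B) T(x,y) = (-x, y): preserves the norm -- it only permutes the coordinates and/or flips signs, which leaves max(|x|, |y|) unchanged.
(C) T(x,y) = ((x - y)/sqrt(2), (x + y)/sqrt(2)): v = (1, 0) has norm max(|1|, |0|) = 1, but T(v) = (sqrt(2)/2, sqrt(2)/2) has norm sqrt(2)/2 -- not preserved.
(D) T(x,y) = (x + y, x - y): v = (1, 1) has norm max(|1|, |1|) = 1, but T(v) = (2, 0) has norm 2 -- not preserved.

Therefore the answer is (B).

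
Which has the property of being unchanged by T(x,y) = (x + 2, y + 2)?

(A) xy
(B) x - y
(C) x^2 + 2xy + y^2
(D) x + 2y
B

An expression E(x,y) is invariant under T if E(T(x,y)) = E(x,y). Here T(x,y) = (x + 2, y + 2).
Substitute the transformed coordinates into each option and compare with the original:
(A) xy  ->  (x + 2)(y + 2) = xy + 2x + 2y + 4   [differs from xy: not invariant]
(B) x - y  ->  (x + 2) - (y + 2) = x - y   [equals x - y: invariant]
(C) x^2 + 2xy + y^2  ->  (x + 2)^2 + 2(x + 2)(y + 2) + (y + 2)^2 = x^2 + 2xy + 8x + y^2 + 8y + 16   [differs from x^2 + 2xy + y^2: not invariant]
(D) x + 2y  ->  (x + 2) + 2(y + 2) = x + 2y + 6   [differs from x + 2y: not invariant]

Only option (B), x - y, is unchanged by the transformation.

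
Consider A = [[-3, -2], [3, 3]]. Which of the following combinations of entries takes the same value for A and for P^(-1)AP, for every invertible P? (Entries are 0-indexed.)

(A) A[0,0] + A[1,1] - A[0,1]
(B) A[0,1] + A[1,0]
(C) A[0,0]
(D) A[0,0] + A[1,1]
D

A[0,0] + A[1,1] is the trace of A. By the cyclic property of the trace, tr(P^(-1)AP) = tr(APP^(-1)) = tr(A), so it is the same for every matrix similar to A.

The other combinations are not similarity invariants. For example, take P = [[1, -1], [0, 1]] (det P = 1), so P^(-1) = [[1, 1], [0, 1]] and
B = P^(-1)AP = [[0, 1], [3, 0]].
Evaluating each option on A and on B:
(A) A[0,0] + A[1,1] - A[0,1]: 2 for A, -1 for B -> changes
(B) A[0,1] + A[1,0]: 1 for A, 4 for B -> changes
(C) A[0,0]: -3 for A, 0 for B -> changes
(D) A[0,0] + A[1,1]: 0 for A, 0 for B -> unchanged

Only (D) A[0,0] + A[1,1] = 0 survives (and it does so for every P, not just this one), so it is the invariant.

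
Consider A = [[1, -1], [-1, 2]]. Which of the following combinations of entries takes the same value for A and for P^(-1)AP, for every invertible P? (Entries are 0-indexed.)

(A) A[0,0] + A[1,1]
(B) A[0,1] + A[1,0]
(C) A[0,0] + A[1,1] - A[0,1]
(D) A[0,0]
A

A[0,0] + A[1,1] is the trace of A. By the cyclic property of the trace, tr(P^(-1)AP) = tr(APP^(-1)) = tr(A), so it is the same for every matrix similar to A.

The other combinations are not similarity invariants. For example, take P = [[1, -1], [0, 1]] (det P = 1), so P^(-1) = [[1, 1], [0, 1]] and
B = P^(-1)AP = [[0, 1], [-1, 3]].
Evaluating each option on A and on B:
(A) A[0,0] + A[1,1]: 3 for A, 3 for B -> unchanged
(B) A[0,1] + A[1,0]: -2 for A, 0 for B -> changes
(C) A[0,0] + A[1,1] - A[0,1]: 4 for A, 2 for B -> changes
(D) A[0,0]: 1 for A, 0 for B -> changes

Only (A) A[0,0] + A[1,1] = 3 survives (and it does so for every P, not just this one), so it is the invariant.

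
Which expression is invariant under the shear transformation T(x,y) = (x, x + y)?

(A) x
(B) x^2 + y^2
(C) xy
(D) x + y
A

Under the shear T(x,y) = (x, x + y):
Substitute the transformed coordinates into each option and compare with the original:
(A) x  ->  (x) = x   [equals x: invariant]
(B) x^2 + y^2  ->  (x)^2 + (x + y)^2 = 2x^2 + 2xy + y^2   [differs from x^2 + y^2: not invariant]
(C) xy  ->  (x)(x + y) = x^2 + xy   [differs from xy: not invariant]
(D) x + y  ->  (x) + (x + y) = 2x + y   [differs from x + y: not invariant]

Only option (A), x, is unchanged by the transformation.
A vertical shear moves points parallel to the y-axis, so the x-coordinate (and any function of x alone) is unchanged.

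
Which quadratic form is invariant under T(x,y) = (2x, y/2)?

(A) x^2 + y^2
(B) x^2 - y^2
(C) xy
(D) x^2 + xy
C

T multiplies x by 2 and divides y by 2.
Substitute the transformed coordinates into each option and compare with the original:
(A) x^2 + y^2  ->  (2x)^2 + (y/2)^2 = 4x^2 + y^2/4   [differs from x^2 + y^2: not invariant]
(B) x^2 - y^2  ->  (2x)^2 - (y/2)^2 = 4x^2 - y^2/4   [differs from x^2 - y^2: not invariant]
(C) xy  ->  (2x)(y/2) = xy   [equals xy: invariant]
(D) x^2 + xy  ->  (2x)^2 + (2x)(y/2) = 4x^2 + xy   [differs from x^2 + xy: not invariant]

Only option (C), xy, is unchanged by the transformation.
The factors 2 and 1/2 cancel only in the pure product xy.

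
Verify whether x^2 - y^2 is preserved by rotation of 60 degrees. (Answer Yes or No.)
No

Applying rotation by 60 degrees: x' = x*cos(60 degrees) - y*sin(60 degrees) = x/2 - sqrt(3)y/2, y' = x*sin(60 degrees) + y*cos(60 degrees) = sqrt(3)x/2 + y/2

Substituting into x^2 - y^2:
(x/2 - sqrt(3)y/2)^2 - (sqrt(3)x/2 + y/2)^2
= -x^2/2 - sqrt(3)xy + y^2/2

This differs from the original expression x^2 - y^2, so it is NOT invariant.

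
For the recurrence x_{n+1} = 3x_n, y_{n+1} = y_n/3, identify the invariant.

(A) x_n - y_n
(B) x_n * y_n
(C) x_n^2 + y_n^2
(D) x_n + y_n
B

For the recurrence x_{n+1} = 3x_n, y_{n+1} = y_n/3:

x_{n+1} * y_{n+1} = (3x_n) * (y_n/3) = x_n * y_n
The product is conserved.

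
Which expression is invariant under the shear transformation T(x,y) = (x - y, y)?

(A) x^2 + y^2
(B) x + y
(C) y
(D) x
C

Under the shear T(x,y) = (x - y, y):
Substitute the transformed coordinates into each option and compare with the original:
(A) x^2 + y^2  ->  (x - y)^2 + (y)^2 = x^2 - 2xy + 2y^2   [differs from x^2 + y^2: not invariant]
(B) x + y  ->  (x - y) + (y) = x   [differs from x + y: not invariant]
(C) y  ->  (y) = y   [equals y: invariant]
(D) x  ->  (x - y) = x - y   [differs from x: not invariant]

Only option (C), y, is unchanged by the transformation.
A horizontal shear moves points parallel to the x-axis, so the y-coordinate (and any function of y alone) is unchanged.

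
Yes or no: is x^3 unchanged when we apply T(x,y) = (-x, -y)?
No

Substitute T(x,y) = (-x, -y) into the expression and compare with the original.

Original: x^3
After applying T: (-x)^3 = -x^3

This differs from the original x^3 (difference: -2x^3), so the expression is NOT invariant.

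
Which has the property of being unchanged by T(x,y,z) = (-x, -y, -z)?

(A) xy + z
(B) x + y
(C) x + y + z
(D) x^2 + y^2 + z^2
D

Apply T(x,y,z) = (-x, -y, -z) to each option, i.e. replace (x, y, z) by the transformed coordinates.
Substitute the transformed coordinates into each option and compare with the original:
(A) xy + z  ->  (-x)(-y) + (-z) = xy - z   [differs from xy + z: not invariant]
(B) x + y  ->  (-x) + (-y) = -x - y   [differs from x + y: not invariant]
(C) x + y + z  ->  (-x) + (-y) + (-z) = -x - y - z   [differs from x + y + z: not invariant]
(D) x^2 + y^2 + z^2  ->  (-x)^2 + (-y)^2 + (-z)^2 = x^2 + y^2 + z^2   [equals x^2 + y^2 + z^2: invariant]

Only option (D), x^2 + y^2 + z^2, is unchanged by the transformation.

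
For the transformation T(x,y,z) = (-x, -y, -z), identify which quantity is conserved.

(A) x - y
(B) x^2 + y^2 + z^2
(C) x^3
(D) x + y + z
B

Apply T(x,y,z) = (-x, -y, -z) to each option, i.e. replace (x, y, z) by the transformed coordinates.
Substitute the transformed coordinates into each option and compare with the original:
(A) x - y  ->  (-x) - (-y) = -x + y   [differs from x - y: not invariant]
(B) x^2 + y^2 + z^2  ->  (-x)^2 + (-y)^2 + (-z)^2 = x^2 + y^2 + z^2   [equals x^2 + y^2 + z^2: invariant]
(C) x^3  ->  (-x)^3 = -x^3   [differs from x^3: not invariant]
(D) x + y + z  ->  (-x) + (-y) + (-z) = -x - y - z   [differs from x + y + z: not invariant]

Only option (B), x^2 + y^2 + z^2, is unchanged by the transformation.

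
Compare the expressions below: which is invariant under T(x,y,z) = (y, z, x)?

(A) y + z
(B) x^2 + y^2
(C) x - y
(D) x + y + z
D

Apply T(x,y,z) = (y, z, x) to each option, i.e. replace (x, y, z) by the transformed coordinates.
Substitute the transformed coordinates into each option and compare with the original:
(A) y + z  ->  (z) + (x) = x + z   [differs from y + z: not invariant]
(B) x^2 + y^2  ->  (y)^2 + (z)^2 = y^2 + z^2   [differs from x^2 + y^2: not invariant]
(C) x - y  ->  (y) - (z) = y - z   [differs from x - y: not invariant]
(D) x + y + z  ->  (y) + (z) + (x) = x + y + z   [equals x + y + z: invariant]

Only option (D), x + y + z, is unchanged by the transformation.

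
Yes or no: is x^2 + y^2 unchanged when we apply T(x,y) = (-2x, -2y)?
No

Substitute T(x,y) = (-2x, -2y) into the expression and compare with the original.

Original: x^2 + y^2
After applying T: (-2x)^2 + (-2y)^2 = 4x^2 + 4y^2

This differs from the original x^2 + y^2 (difference: 3x^2 + 3y^2), so the expression is NOT invariant.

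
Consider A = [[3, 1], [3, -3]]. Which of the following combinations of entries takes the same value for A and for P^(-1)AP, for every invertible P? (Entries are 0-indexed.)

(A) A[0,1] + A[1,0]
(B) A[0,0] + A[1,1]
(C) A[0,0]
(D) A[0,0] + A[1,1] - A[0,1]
B

A[0,0] + A[1,1] is the trace of A. By the cyclic property of the trace, tr(P^(-1)AP) = tr(APP^(-1)) = tr(A), so it is the same for every matrix similar to A.

The other combinations are not similarity invariants. For example, take P = [[1, 1], [1, 2]] (det P = 1), so P^(-1) = [[2, -1], [-1, 1]] and
B = P^(-1)AP = [[8, 13], [-4, -8]].
Evaluating each option on A and on B:
(A) A[0,1] + A[1,0]: 4 for A, 9 for B -> changes
(B) A[0,0] + A[1,1]: 0 for A, 0 for B -> unchanged
(C) A[0,0]: 3 for A, 8 for B -> changes
(D) A[0,0] + A[1,1] - A[0,1]: -1 for A, -13 for B -> changes

Only (B) A[0,0] + A[1,1] = 0 survives (and it does so for every P, not just this one), so it is the invariant.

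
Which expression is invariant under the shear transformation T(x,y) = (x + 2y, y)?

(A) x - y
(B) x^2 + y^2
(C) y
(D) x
C

Under the shear T(x,y) = (x + 2y, y):
Substitute the transformed coordinates into each option and compare with the original:
(A) x - y  ->  (x + 2y) - (y) = x + y   [differs from x - y: not invariant]
(B) x^2 + y^2  ->  (x + 2y)^2 + (y)^2 = x^2 + 4xy + 5y^2   [differs from x^2 + y^2: not invariant]
(C) y  ->  (y) = y   [equals y: invariant]
(D) x  ->  (x + 2y) = x + 2y   [differs from x: not invariant]

Only option (C), y, is unchanged by the transformation.
A horizontal shear moves points parallel to the x-axis, so the y-coordinate (and any function of y alone) is unchanged.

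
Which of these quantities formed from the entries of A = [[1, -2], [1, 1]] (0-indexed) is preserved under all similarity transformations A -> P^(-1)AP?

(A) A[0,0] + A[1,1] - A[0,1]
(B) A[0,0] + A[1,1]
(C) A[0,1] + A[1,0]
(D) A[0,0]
B

A[0,0] + A[1,1] is the trace of A. By the cyclic property of the trace, tr(P^(-1)AP) = tr(APP^(-1)) = tr(A), so it is the same for every matrix similar to A.

The other combinations are not similarity invariants. For example, take P = [[2, 1], [1, 1]] (det P = 1), so P^(-1) = [[1, -1], [-1, 2]] and
B = P^(-1)AP = [[-3, -3], [6, 5]].
Evaluating each option on A and on B:
(A) A[0,0] + A[1,1] - A[0,1]: 4 for A, 5 for B -> changes
(B) A[0,0] + A[1,1]: 2 for A, 2 for B -> unchanged
(C) A[0,1] + A[1,0]: -1 for A, 3 for B -> changes
(D) A[0,0]: 1 for A, -3 for B -> changes

Only (B) A[0,0] + A[1,1] = 2 survives (and it does so for every P, not just this one), so it is the invariant.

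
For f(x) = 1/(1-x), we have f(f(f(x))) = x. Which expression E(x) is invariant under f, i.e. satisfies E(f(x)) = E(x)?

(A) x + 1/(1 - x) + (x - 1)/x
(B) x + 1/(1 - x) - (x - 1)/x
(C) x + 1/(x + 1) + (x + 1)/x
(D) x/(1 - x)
A

Replace x by f(x) = 1/(1 - x) in each option and simplify. As a quick numerical cross-check, also compare E(3) with E(f(3)) = E(-1/2).

(A) x + 1/(1 - x) + (x - 1)/x  ->  (1/(1 - x)) + 1/(1 - (1/(1 - x))) + ((1/(1 - x)) - 1)/(1/(1 - x)), which simplifies back to x + 1/(1 - x) + (x - 1)/x; check: E(3) = 19/6, E(-1/2) = 19/6.   [invariant]
(B) x + 1/(1 - x) - (x - 1)/x  ->  (1/(1 - x)) + 1/(1 - (1/(1 - x))) - ((1/(1 - x)) - 1)/(1/(1 - x)) = (x^2(1 - x) - x + (x - 1)^2)/(x(x - 1)); check: E(3) = 11/6 but E(-1/2) = -17/6.   [not invariant]
(C) x + 1/(x + 1) + (x + 1)/x  ->  (1/(1 - x)) + 1/((1/(1 - x)) + 1) + ((1/(1 - x)) + 1)/(1/(1 - x)) = (-x^3 + 6x^2 - 11x + 7)/(x^2 - 3x + 2); check: E(3) = 55/12 but E(-1/2) = 1/2.   [not invariant]
(D) x/(1 - x)  ->  (1/(1 - x))/(1 - (1/(1 - x))) = -1/x; check: E(3) = -3/2 but E(-1/2) = -1/3.   [not invariant]

Only (A) is unchanged. Indeed f(f(x)) = 1/(1 - 1/(1-x)) = (1-x)/(-x) = (x-1)/x, so E(x) = x + f(x) + f(f(x)) is the sum over the whole 3-cycle; applying f just permutes the three terms cyclically (x -> f(x) -> f(f(x)) -> x), leaving the sum unchanged.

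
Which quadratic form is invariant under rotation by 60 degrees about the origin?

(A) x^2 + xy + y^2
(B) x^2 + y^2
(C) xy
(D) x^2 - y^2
B

Rotation by 60 degrees sends (x, y) to (x/2 - sqrt(3)y/2, sqrt(3)x/2 + y/2).
Substitute the transformed coordinates into each option and compare with the original:
(A) x^2 + xy + y^2  ->  (x/2 - sqrt(3)y/2)^2 + (x/2 - sqrt(3)y/2)(sqrt(3)x/2 + y/2) + (sqrt(3)x/2 + y/2)^2 = sqrt(3)x^2/4 + x^2 - xy/2 - sqrt(3)y^2/4 + y^2   [differs from x^2 + xy + y^2: not invariant]
(B) x^2 + y^2  ->  (x/2 - sqrt(3)y/2)^2 + (sqrt(3)x/2 + y/2)^2 = x^2 + y^2   [equals x^2 + y^2: invariant]
(C) xy  ->  (x/2 - sqrt(3)y/2)(sqrt(3)x/2 + y/2) = sqrt(3)x^2/4 - xy/2 - sqrt(3)y^2/4   [differs from xy: not invariant]
(D) x^2 - y^2  ->  (x/2 - sqrt(3)y/2)^2 - (sqrt(3)x/2 + y/2)^2 = -x^2/2 - sqrt(3)xy + y^2/2   [differs from x^2 - y^2: not invariant]

Only option (B), x^2 + y^2, is unchanged by the transformation.
x^2 + y^2 is the squared distance from the origin, which rotations preserve.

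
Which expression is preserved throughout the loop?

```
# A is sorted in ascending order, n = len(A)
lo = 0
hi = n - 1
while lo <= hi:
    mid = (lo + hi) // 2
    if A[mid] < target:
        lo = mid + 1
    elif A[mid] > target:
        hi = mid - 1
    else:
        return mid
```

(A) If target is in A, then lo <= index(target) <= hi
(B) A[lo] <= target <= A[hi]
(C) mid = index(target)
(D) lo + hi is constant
A

A loop invariant must hold before the first iteration and be re-established by every execution of the body.

(A) If target is in A, then lo <= index(target) <= hi: Before the loop [lo, hi] = [0, n-1] covers every index. When A[mid] < target, sortedness puts target strictly to the right of mid, so setting lo = mid + 1 keeps index(target) in [lo, hi]; symmetrically for hi = mid - 1. Hence 'if target is in A then lo <= index(target) <= hi' holds after every iteration, and when lo > hi it proves target is absent.

The other options fail:
(B) A[lo] <= target <= A[hi]: fails when target is not in A (e.g. target < A[0] already violates it before the loop), so it is not maintained in general.
(C) mid = index(target): mid is just the current probe; it equals index(target) only on the iteration that returns.
(D) lo + hi is constant: each iteration moves exactly one of lo, hi, so lo + hi changes (e.g. 0 + (n-1) becomes (mid+1) + (n-1)).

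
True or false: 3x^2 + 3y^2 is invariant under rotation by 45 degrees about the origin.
True

Applying rotation by 45 degrees: x' = x*cos(45 degrees) - y*sin(45 degrees) = sqrt(2)x/2 - sqrt(2)y/2, y' = x*sin(45 degrees) + y*cos(45 degrees) = sqrt(2)x/2 + sqrt(2)y/2

Substituting into 3x^2 + 3y^2:
3(sqrt(2)x/2 - sqrt(2)y/2)^2 + 3(sqrt(2)x/2 + sqrt(2)y/2)^2
= 3x^2 + 3y^2

This equals the original expression 3x^2 + 3y^2, so it IS invariant.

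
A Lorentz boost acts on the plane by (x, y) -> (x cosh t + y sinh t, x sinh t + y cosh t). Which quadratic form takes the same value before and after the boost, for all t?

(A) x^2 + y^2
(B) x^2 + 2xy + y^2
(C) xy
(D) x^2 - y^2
D

Write x' = x cosh t + y sinh t, y' = x sinh t + y cosh t and substitute into each option:
(A) x^2 + y^2: (x cosh t + y sinh t)^2 + (x sinh t + y cosh t)^2 = (x^2 + y^2)(cosh^2 t + sinh^2 t) + 4xy sinh t cosh t = (x^2 + y^2) cosh 2t + 2xy sinh 2t   [not invariant for t != 0]
(B) x^2 + 2xy + y^2: (x' + y')^2 with x' + y' = (x + y)(cosh t + sinh t) = (x + y)e^t, so it becomes (x + y)^2 e^(2t)   [not invariant for t != 0]
(C) xy: (x cosh t + y sinh t)(x sinh t + y cosh t) = xy(cosh^2 t + sinh^2 t) + (x^2 + y^2) sinh t cosh t = xy cosh 2t + (x^2 + y^2)(sinh 2t)/2   [not invariant for t != 0]
(D) x^2 - y^2: (x cosh t + y sinh t)^2 - (x sinh t + y cosh t)^2 = x^2(cosh^2 t - sinh^2 t) + 2xy(cosh t sinh t - sinh t cosh t) + y^2(sinh^2 t - cosh^2 t) = x^2 - y^2   [invariant, using cosh^2 t - sinh^2 t = 1]

Only (D) x^2 - y^2 is unchanged; it is the Minkowski form preserved by Lorentz boosts, just as x^2 + y^2 is preserved by ordinary rotations.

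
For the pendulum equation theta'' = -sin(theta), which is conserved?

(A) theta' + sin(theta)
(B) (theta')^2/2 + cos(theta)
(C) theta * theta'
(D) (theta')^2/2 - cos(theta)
D

A first integral I satisfies dI/dt = 0 along every solution. Differentiate each option and use the equation of motion:
(A) d/dt[theta' + sin(theta)] = theta'' + cos(theta) theta' = -sin(theta) + theta' cos(theta), not identically 0
(B) d/dt[(theta')^2/2 + cos(theta)] = theta' theta'' - sin(theta) theta' = -2 theta' sin(theta), not identically 0
(C) d/dt[theta * theta'] = (theta')^2 + theta theta'' = (theta')^2 - theta sin(theta), not identically 0
(D) d/dt[(theta')^2/2 - cos(theta)] = theta' theta'' + sin(theta) theta' = theta'(-sin(theta)) + theta' sin(theta) = 0

Only (D) has zero time-derivative. This is the total energy: kinetic (theta')^2/2 plus potential -cos(theta).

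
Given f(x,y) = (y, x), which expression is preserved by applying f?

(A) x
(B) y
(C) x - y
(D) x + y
D

For f(x,y) = (y, x):
After applying f: x' = y, y' = x. So x' + y' = y + x = x + y.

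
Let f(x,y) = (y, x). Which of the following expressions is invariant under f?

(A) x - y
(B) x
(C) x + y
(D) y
C

For f(x,y) = (y, x):
After applying f: x' = y, y' = x. So x' + y' = y + x = x + y.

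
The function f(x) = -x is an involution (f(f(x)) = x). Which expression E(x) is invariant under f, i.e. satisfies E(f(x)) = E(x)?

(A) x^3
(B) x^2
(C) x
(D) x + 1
B

Replace x by f(x) = -x in each option and simplify. As a quick numerical cross-check, also compare E(4) with E(f(4)) = E(-4).

(A) x^3  ->  (-x)^3 = -x^3; check: E(4) = 64 but E(-4) = -64.   [not invariant]
(B) x^2  ->  (-x)^2, which simplifies back to x^2; check: E(4) = 16, E(-4) = 16.   [invariant]
(C) x  ->  (-x) = -x; check: E(4) = 4 but E(-4) = -4.   [not invariant]
(D) x + 1  ->  (-x) + 1 = 1 - x; check: E(4) = 5 but E(-4) = -3.   [not invariant]

Only (B) is unchanged. E is symmetric under swapping x with f(x) = -x, which is exactly what an involution does.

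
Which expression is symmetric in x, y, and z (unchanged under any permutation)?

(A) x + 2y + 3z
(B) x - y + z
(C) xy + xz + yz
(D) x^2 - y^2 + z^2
C

A symmetric expression is unchanged when the variables are permuted; here the transformation to test is the swap (x, y) -> (y, x).
A symmetric expression must survive every permutation; the single swap x <-> y already eliminates the distractors, and the keyed expression is also unchanged by x <-> z and y <-> z (each variable enters it in exactly the same way).
Substitute the transformed coordinates into each option and compare with the original:
(A) x + 2y + 3z  ->  (y) + 2(x) + 3z = 2x + y + 3z   [differs from x + 2y + 3z: not invariant]
(B) x - y + z  ->  (y) - (x) + z = -x + y + z   [differs from x - y + z: not invariant]
(C) xy + xz + yz  ->  (y)(x) + (y)z + (x)z = xy + xz + yz   [equals xy + xz + yz: invariant]
(D) x^2 - y^2 + z^2  ->  (y)^2 - (x)^2 + z^2 = -x^2 + y^2 + z^2   [differs from x^2 - y^2 + z^2: not invariant]

Only option (C), xy + xz + yz, is unchanged by the transformation.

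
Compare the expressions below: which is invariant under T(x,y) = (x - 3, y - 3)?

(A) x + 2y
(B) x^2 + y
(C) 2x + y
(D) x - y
D

An expression E(x,y) is invariant under T if E(T(x,y)) = E(x,y). Here T(x,y) = (x - 3, y - 3).
Substitute the transformed coordinates into each option and compare with the original:
(A) x + 2y  ->  (x - 3) + 2(y - 3) = x + 2y - 9   [differs from x + 2y: not invariant]
(B) x^2 + y  ->  (x - 3)^2 + (y - 3) = x^2 - 6x + y + 6   [differs from x^2 + y: not invariant]
(C) 2x + y  ->  2(x - 3) + (y - 3) = 2x + y - 9   [differs from 2x + y: not invariant]
(D) x - y  ->  (x - 3) - (y - 3) = x - y   [equals x - y: invariant]

Only option (D), x - y, is unchanged by the transformation.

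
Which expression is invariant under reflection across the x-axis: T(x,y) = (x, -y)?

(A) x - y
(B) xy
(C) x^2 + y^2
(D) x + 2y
C

The map is reflection across the x-axis: T(x,y) = (x, -y).
Substitute the transformed coordinates into each option and compare with the original:
(A) x - y  ->  (x) - (-y) = x + y   [differs from x - y: not invariant]
(B) xy  ->  (x)(-y) = -xy   [differs from xy: not invariant]
(C) x^2 + y^2  ->  (x)^2 + (-y)^2 = x^2 + y^2   [equals x^2 + y^2: invariant]
(D) x + 2y  ->  (x) + 2(-y) = x - 2y   [differs from x + 2y: not invariant]

Only option (C), x^2 + y^2, is unchanged by the transformation.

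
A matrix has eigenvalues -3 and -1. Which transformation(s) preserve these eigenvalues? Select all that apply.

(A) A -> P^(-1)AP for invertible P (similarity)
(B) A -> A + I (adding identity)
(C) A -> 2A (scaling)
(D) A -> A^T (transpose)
A and D

Eigenvalues are preserved by:
1. Similarity transformations: A -> P^(-1)AP (same characteristic polynomial)
2. Transpose: A^T has the same eigenvalues as A

Eigenvalues are NOT preserved by:
- Adding identity: eigenvalues become -3+1, -1+1
- Scaling: eigenvalues become -6, -2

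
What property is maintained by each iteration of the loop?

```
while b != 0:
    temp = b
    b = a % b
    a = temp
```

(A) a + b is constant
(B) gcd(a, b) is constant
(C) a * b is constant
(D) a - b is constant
B

A loop invariant must hold before the first iteration and be re-established by every execution of the body.

(B) gcd(a, b) is constant: One iteration replaces (a, b) by (b, a mod b). Since a mod b = a - q*b for an integer q, any common divisor of a and b divides b and a mod b, and conversely; hence gcd(b, a mod b) = gcd(a, b). For instance (21, 8) -> (8, 5) keeps gcd = 1. At exit b = 0 and a = gcd of the original inputs.

The other options fail:
(A) a + b is constant: e.g. (a, b) = (21, 8) -> (8, 5): the sum goes from 29 to 13.
(C) a * b is constant: e.g. (a, b) = (21, 8) -> (8, 5): the product goes from 168 to 40.
(D) a - b is constant: e.g. (a, b) = (21, 8) -> (8, 5): the difference goes from 13 to 3.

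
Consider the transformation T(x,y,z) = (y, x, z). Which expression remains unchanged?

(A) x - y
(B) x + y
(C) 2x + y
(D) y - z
B

Apply T(x,y,z) = (y, x, z) to each option, i.e. replace (x, y, z) by the transformed coordinates.
Substitute the transformed coordinates into each option and compare with the original:
(A) x - y  ->  (y) - (x) = -x + y   [differs from x - y: not invariant]
(B) x + y  ->  (y) + (x) = x + y   [equals x + y: invariant]
(C) 2x + y  ->  2(y) + (x) = x + 2y   [differs from 2x + y: not invariant]
(D) y - z  ->  (x) - (z) = x - z   [differs from y - z: not invariant]

Only option (B), x + y, is unchanged by the transformation.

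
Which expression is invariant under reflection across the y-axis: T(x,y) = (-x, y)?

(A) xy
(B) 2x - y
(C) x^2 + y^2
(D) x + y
C

The map is reflection across the y-axis: T(x,y) = (-x, y).
Substitute the transformed coordinates into each option and compare with the original:
(A) xy  ->  (-x)(y) = -xy   [differs from xy: not invariant]
(B) 2x - y  ->  2(-x) - (y) = -2x - y   [differs from 2x - y: not invariant]
(C) x^2 + y^2  ->  (-x)^2 + (y)^2 = x^2 + y^2   [equals x^2 + y^2: invariant]
(D) x + y  ->  (-x) + (y) = -x + y   [differs from x + y: not invariant]

Only option (C), x^2 + y^2, is unchanged by the transformation.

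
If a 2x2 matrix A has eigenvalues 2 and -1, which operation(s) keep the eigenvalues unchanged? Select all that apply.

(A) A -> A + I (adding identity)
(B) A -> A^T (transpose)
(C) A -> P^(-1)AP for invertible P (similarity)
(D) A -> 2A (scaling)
B and C

Eigenvalues are preserved by:
1. Similarity transformations: A -> P^(-1)AP (same characteristic polynomial)
2. Transpose: A^T has the same eigenvalues as A

Eigenvalues are NOT preserved by:
- Adding identity: eigenvalues become 2+1, -1+1
- Scaling: eigenvalues become 4, -2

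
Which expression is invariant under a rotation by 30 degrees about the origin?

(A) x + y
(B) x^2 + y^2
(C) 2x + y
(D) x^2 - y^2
B

A rotation by 30 degrees sends (x, y) to (sqrt(3)x/2 - y/2, x/2 + sqrt(3)y/2).
Substitute the transformed coordinates into each option and compare with the original:
(A) x + y  ->  (sqrt(3)x/2 - y/2) + (x/2 + sqrt(3)y/2) = x/2 + sqrt(3)x/2 - y/2 + sqrt(3)y/2   [differs from x + y: not invariant]
(B) x^2 + y^2  ->  (sqrt(3)x/2 - y/2)^2 + (x/2 + sqrt(3)y/2)^2 = x^2 + y^2   [equals x^2 + y^2: invariant]
(C) 2x + y  ->  2(sqrt(3)x/2 - y/2) + (x/2 + sqrt(3)y/2) = x/2 + sqrt(3)x - y + sqrt(3)y/2   [differs from 2x + y: not invariant]
(D) x^2 - y^2  ->  (sqrt(3)x/2 - y/2)^2 - (x/2 + sqrt(3)y/2)^2 = x^2/2 - sqrt(3)xy - y^2/2   [differs from x^2 - y^2: not invariant]

Only option (B), x^2 + y^2, is unchanged by the transformation.
Geometrically, x^2 + y^2 is the squared distance from the origin, which every rotation about the origin preserves.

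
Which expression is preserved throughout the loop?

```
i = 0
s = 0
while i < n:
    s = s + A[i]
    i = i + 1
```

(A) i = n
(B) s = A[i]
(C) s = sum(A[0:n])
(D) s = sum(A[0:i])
D

A loop invariant must hold before the first iteration and be re-established by every execution of the body.

(D) s = sum(A[0:i]): Initially i = 0 and s = 0 = sum of the empty slice A[0:0]. If s = sum(A[0:i]) holds at the top of an iteration, the body sets s to sum(A[0:i]) + A[i] = sum(A[0:i+1]) and then i to i+1, so s = sum(A[0:i]) holds again. At exit i = n, giving s = sum(A[0:n]).

The other options fail:
(A) i = n: false initially (i = 0); it is the exit condition, not an invariant.
(B) s = A[i]: after the first iteration s = A[0] but i = 1, so s = A[i] compares s with the wrong element (and fails in general).
(C) s = sum(A[0:n]): false before the loop (s = 0, not the full sum) -- it only becomes true at exit.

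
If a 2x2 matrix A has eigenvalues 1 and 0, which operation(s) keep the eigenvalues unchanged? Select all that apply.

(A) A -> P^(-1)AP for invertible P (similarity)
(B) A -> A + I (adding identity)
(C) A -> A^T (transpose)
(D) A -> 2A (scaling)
A and C

Eigenvalues are preserved by:
1. Similarity transformations: A -> P^(-1)AP (same characteristic polynomial)
2. Transpose: A^T has the same eigenvalues as A

Eigenvalues are NOT preserved by:
- Adding identity: eigenvalues become 1+1, 0+1
- Scaling: eigenvalues become 2, 0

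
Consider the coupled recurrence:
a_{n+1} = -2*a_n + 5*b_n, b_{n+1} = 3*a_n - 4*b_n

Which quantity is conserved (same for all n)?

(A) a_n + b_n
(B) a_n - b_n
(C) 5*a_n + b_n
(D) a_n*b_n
A

Replace a_n by a_{n+1} = -2*a_n + 5*b_n and b_n by b_{n+1} = 3*a_n - 4*b_n in each option and simplify:
(A) a_n + b_n  ->  (-2*a_n + 5*b_n) + (3*a_n - 4*b_n) = a_n + b_n   [conserved]
(B) a_n - b_n  ->  (-2*a_n + 5*b_n) - (3*a_n - 4*b_n) = -5*a_n + 9*b_n   [not conserved]
(C) 5*a_n + b_n  ->  5*(-2*a_n + 5*b_n) + (3*a_n - 4*b_n) = -7*a_n + 21*b_n   [not conserved]
(D) a_n*b_n  ->  (-2*a_n + 5*b_n)*(3*a_n - 4*b_n) = -6*a_n^2 + 23*a_n*b_n - 20*b_n^2   [not conserved]

Only (A) a_n + b_n returns to itself after one step, so it is the conserved quantity.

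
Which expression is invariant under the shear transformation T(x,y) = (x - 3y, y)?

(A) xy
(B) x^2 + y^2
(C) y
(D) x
C

Under the shear T(x,y) = (x - 3y, y):
Substitute the transformed coordinates into each option and compare with the original:
(A) xy  ->  (x - 3y)(y) = xy - 3y^2   [differs from xy: not invariant]
(B) x^2 + y^2  ->  (x - 3y)^2 + (y)^2 = x^2 - 6xy + 10y^2   [differs from x^2 + y^2: not invariant]
(C) y  ->  (y) = y   [equals y: invariant]
(D) x  ->  (x - 3y) = x - 3y   [differs from x: not invariant]

Only option (C), y, is unchanged by the transformation.
A horizontal shear moves points parallel to the x-axis, so the y-coordinate (and any function of y alone) is unchanged.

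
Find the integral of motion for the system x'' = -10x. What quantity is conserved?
E = (x')^2 + 10x^2

Multiply the equation by x':
x' * x'' = -10x * x'
The left side is d/dt[(x')^2/2] and the right side is d/dt[-10x^2/2], so
d/dt[(x')^2/2 + 10x^2/2] = 0, i.e. (x')^2/2 + 10x^2/2 = constant.
Multiplying by 2, the integral of motion is E = (x')^2 + 10x^2.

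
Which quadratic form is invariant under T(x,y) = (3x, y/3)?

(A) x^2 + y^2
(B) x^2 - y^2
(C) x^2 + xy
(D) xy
D

T multiplies x by 3 and divides y by 3.
Substitute the transformed coordinates into each option and compare with the original:
(A) x^2 + y^2  ->  (3x)^2 + (y/3)^2 = 9x^2 + y^2/9   [differs from x^2 + y^2: not invariant]
(B) x^2 - y^2  ->  (3x)^2 - (y/3)^2 = 9x^2 - y^2/9   [differs from x^2 - y^2: not invariant]
(C) x^2 + xy  ->  (3x)^2 + (3x)(y/3) = 9x^2 + xy   [differs from x^2 + xy: not invariant]
(D) xy  ->  (3x)(y/3) = xy   [equals xy: invariant]

Only option (D), xy, is unchanged by the transformation.
The factors 3 and 1/3 cancel only in the pure product xy.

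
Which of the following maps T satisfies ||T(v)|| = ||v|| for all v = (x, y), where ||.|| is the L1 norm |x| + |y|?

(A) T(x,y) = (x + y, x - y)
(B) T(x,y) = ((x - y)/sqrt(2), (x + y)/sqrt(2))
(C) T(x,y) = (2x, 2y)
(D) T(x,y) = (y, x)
D

A transformation preserves a norm if ||T(v)|| = ||v|| for every v; a single vector where the norm changes rules an option out.

(A) T(x,y) = (x + y, x - y): v = (1, 0) has norm |1| + |0| = 1, but T(v) = (1, 1) has norm 2 -- not preserved.
(B) T(x,y) = ((x - y)/sqrt(2), (x + y)/sqrt(2)): v = (1, 0) has norm |1| + |0| = 1, but T(v) = (sqrt(2)/2, sqrt(2)/2) has norm sqrt(2) -- not preserved.
(C) T(x,y) = (2x, 2y): v = (1, 0) has norm |1| + |0| = 1, but T(v) = (2, 0) has norm 2 -- not preserved.
(D) T(x,y) = (y, x): preserves the norm -- it only permutes the coordinates and/or flips signs, which leaves |x| + |y| unchanged.

Therefore the answer is (D).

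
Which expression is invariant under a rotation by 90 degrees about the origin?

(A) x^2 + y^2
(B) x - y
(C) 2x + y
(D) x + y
A

A rotation by 90 degrees sends (x, y) to (-y, x).
Substitute the transformed coordinates into each option and compare with the original:
(A) x^2 + y^2  ->  (-y)^2 + (x)^2 = x^2 + y^2   [equals x^2 + y^2: invariant]
(B) x - y  ->  (-y) - (x) = -x - y   [differs from x - y: not invariant]
(C) 2x + y  ->  2(-y) + (x) = x - 2y   [differs from 2x + y: not invariant]
(D) x + y  ->  (-y) + (x) = x - y   [differs from x + y: not invariant]

Only option (A), x^2 + y^2, is unchanged by the transformation.
Geometrically, x^2 + y^2 is the squared distance from the origin, which every rotation about the origin preserves.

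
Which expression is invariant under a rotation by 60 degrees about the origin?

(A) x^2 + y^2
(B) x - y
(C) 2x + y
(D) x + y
A

A rotation by 60 degrees sends (x, y) to (x/2 - sqrt(3)y/2, sqrt(3)x/2 + y/2).
Substitute the transformed coordinates into each option and compare with the original:
(A) x^2 + y^2  ->  (x/2 - sqrt(3)y/2)^2 + (sqrt(3)x/2 + y/2)^2 = x^2 + y^2   [equals x^2 + y^2: invariant]
(B) x - y  ->  (x/2 - sqrt(3)y/2) - (sqrt(3)x/2 + y/2) = -sqrt(3)x/2 + x/2 - sqrt(3)y/2 - y/2   [differs from x - y: not invariant]
(C) 2x + y  ->  2(x/2 - sqrt(3)y/2) + (sqrt(3)x/2 + y/2) = sqrt(3)x/2 + x - sqrt(3)y + y/2   [differs from 2x + y: not invariant]
(D) x + y  ->  (x/2 - sqrt(3)y/2) + (sqrt(3)x/2 + y/2) = x/2 + sqrt(3)x/2 - sqrt(3)y/2 + y/2   [differs from x + y: not invariant]

Only option (A), x^2 + y^2, is unchanged by the transformation.
Geometrically, x^2 + y^2 is the squared distance from the origin, which every rotation about the origin preserves.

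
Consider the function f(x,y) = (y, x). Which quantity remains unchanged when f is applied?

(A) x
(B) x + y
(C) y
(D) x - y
B

For f(x,y) = (y, x):
After applying f: x' = y, y' = x. So x' + y' = y + x = x + y.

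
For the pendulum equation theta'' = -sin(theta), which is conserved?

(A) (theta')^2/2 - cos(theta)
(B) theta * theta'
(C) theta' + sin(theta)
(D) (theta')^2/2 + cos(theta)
A

A first integral I satisfies dI/dt = 0 along every solution. Differentiate each option and use the equation of motion:
(A) d/dt[(theta')^2/2 - cos(theta)] = theta' theta'' + sin(theta) theta' = theta'(-sin(theta)) + theta' sin(theta) = 0
(B) d/dt[theta * theta'] = (theta')^2 + theta theta'' = (theta')^2 - theta sin(theta), not identically 0
(C) d/dt[theta' + sin(theta)] = theta'' + cos(theta) theta' = -sin(theta) + theta' cos(theta), not identically 0
(D) d/dt[(theta')^2/2 + cos(theta)] = theta' theta'' - sin(theta) theta' = -2 theta' sin(theta), not identically 0

Only (A) has zero time-derivative. This is the total energy: kinetic (theta')^2/2 plus potential -cos(theta).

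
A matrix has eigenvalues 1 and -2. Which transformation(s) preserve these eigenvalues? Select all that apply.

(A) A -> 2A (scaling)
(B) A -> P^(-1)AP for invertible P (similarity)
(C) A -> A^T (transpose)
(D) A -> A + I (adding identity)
B and C

Eigenvalues are preserved by:
1. Similarity transformations: A -> P^(-1)AP (same characteristic polynomial)
2. Transpose: A^T has the same eigenvalues as A

Eigenvalues are NOT preserved by:
- Adding identity: eigenvalues become 1+1, -2+1
- Scaling: eigenvalues become 2, -4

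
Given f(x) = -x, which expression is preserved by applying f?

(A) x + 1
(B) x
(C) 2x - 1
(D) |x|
D

For f(x) = -x:
Applying f replaces x by -x. Since |-x| = |x|, the absolute value is unchanged by f, whereas x -> -x, 2x - 1 -> -2x - 1 and x + 1 -> -x + 1 all change.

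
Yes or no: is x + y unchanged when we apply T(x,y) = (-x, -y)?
No

Substitute T(x,y) = (-x, -y) into the expression and compare with the original.

Original: x + y
After applying T: (-x) + (-y) = -x - y

This differs from the original x + y (difference: -2x - 2y), so the expression is NOT invariant.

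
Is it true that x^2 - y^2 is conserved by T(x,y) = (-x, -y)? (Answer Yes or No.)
Yes

Substitute T(x,y) = (-x, -y) into the expression and compare with the original.

Original: x^2 - y^2
After applying T: (-x)^2 - (-y)^2 = x^2 - y^2

This is identical to the original x^2 - y^2, so the expression is invariant.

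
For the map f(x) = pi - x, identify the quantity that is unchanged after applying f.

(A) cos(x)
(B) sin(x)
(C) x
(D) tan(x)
B

For f(x) = pi - x:
sin(pi - x) = sin(x), so sine is invariant under this transformation.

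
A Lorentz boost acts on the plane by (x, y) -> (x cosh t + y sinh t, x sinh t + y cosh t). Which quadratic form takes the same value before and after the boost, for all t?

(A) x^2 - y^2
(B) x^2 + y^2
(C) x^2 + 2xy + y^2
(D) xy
A

Write x' = x cosh t + y sinh t, y' = x sinh t + y cosh t and substitute into each option:
(A) x^2 - y^2: (x cosh t + y sinh t)^2 - (x sinh t + y cosh t)^2 = x^2(cosh^2 t - sinh^2 t) + 2xy(cosh t sinh t - sinh t cosh t) + y^2(sinh^2 t - cosh^2 t) = x^2 - y^2   [invariant, using cosh^2 t - sinh^2 t = 1]
(B) x^2 + y^2: (x cosh t + y sinh t)^2 + (x sinh t + y cosh t)^2 = (x^2 + y^2)(cosh^2 t + sinh^2 t) + 4xy sinh t cosh t = (x^2 + y^2) cosh 2t + 2xy sinh 2t   [not invariant for t != 0]
(C) x^2 + 2xy + y^2: (x' + y')^2 with x' + y' = (x + y)(cosh t + sinh t) = (x + y)e^t, so it becomes (x + y)^2 e^(2t)   [not invariant for t != 0]
(D) xy: (x cosh t + y sinh t)(x sinh t + y cosh t) = xy(cosh^2 t + sinh^2 t) + (x^2 + y^2) sinh t cosh t = xy cosh 2t + (x^2 + y^2)(sinh 2t)/2   [not invariant for t != 0]

Only (A) x^2 - y^2 is unchanged; it is the Minkowski form preserved by Lorentz boosts, just as x^2 + y^2 is preserved by ordinary rotations.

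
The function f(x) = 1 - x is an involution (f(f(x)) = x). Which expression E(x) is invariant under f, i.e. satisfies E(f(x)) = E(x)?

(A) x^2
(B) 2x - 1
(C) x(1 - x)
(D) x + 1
C

Replace x by f(x) = 1 - x in each option and simplify. As a quick numerical cross-check, also compare E(5) with E(f(5)) = E(-4).

(A) x^2  ->  (1 - x)^2 = (x - 1)^2; check: E(5) = 25 but E(-4) = 16.   [not invariant]
(B) 2x - 1  ->  2(1 - x) - 1 = 1 - 2x; check: E(5) = 9 but E(-4) = -9.   [not invariant]
(C) x(1 - x)  ->  (1 - x)(1 - (1 - x)), which simplifies back to x(1 - x); check: E(5) = -20, E(-4) = -20.   [invariant]
(D) x + 1  ->  (1 - x) + 1 = 2 - x; check: E(5) = 6 but E(-4) = -3.   [not invariant]

Only (C) is unchanged. E is symmetric under swapping x with f(x) = 1 - x, which is exactly what an involution does.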